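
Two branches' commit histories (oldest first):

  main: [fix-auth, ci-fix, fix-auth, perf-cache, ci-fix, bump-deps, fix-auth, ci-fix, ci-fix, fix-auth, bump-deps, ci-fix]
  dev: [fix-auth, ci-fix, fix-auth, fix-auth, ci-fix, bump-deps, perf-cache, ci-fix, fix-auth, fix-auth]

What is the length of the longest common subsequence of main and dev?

7

Pick fix-auth [1,1], then ci-fix [2,2], then fix-auth [3,4], then perf-cache [4,7], then ci-fix [5,8], then fix-auth [7,9], then fix-auth [10,10]; all 7 commits appear in both, in order. The LCS DP gives dp[12][10] = 7, so this is optimal.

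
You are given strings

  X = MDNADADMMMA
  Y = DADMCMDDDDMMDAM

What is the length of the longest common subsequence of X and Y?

One common subsequence of length 7: M (X #1, Y #6) → D (X #2, Y #8) → D (X #5, Y #9) → D (X #7, Y #10) → M (X #8, Y #11) → M (X #9, Y #12) → M (X #10, Y #15). The LCS DP gives dp[11][15] = 7, so this is optimal.

7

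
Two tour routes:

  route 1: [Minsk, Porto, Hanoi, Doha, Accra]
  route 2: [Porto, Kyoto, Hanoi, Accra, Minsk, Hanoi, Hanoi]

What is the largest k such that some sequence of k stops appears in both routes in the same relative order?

Match Porto (route 1 #2, route 2 #1), Hanoi (route 1 #3, route 2 #3), Accra (route 1 #5, route 2 #4) — 3 stops in the same relative order in both. dp[5][7] = 3 confirms this is the maximum.

3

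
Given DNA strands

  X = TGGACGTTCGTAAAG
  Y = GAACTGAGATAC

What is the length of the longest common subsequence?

Match G [2,1], then A [4,3], then C [5,4], then T [8,5], then G [10,6], then A [12,7], then A [13,9], then A [14,11] — 8 bases in the same relative order in both, and the DP table's final entry dp[15][12] is also 8, so no common subsequence is longer.

8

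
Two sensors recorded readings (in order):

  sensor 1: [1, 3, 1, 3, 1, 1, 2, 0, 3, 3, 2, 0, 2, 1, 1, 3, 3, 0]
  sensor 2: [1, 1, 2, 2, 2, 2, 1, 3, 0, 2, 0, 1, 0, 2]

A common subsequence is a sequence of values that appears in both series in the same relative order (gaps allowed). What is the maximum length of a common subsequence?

Match 1 [1,2], 1 [3,7], 3 [4,8], 0 [8,9], 2 [11,10], 0 [12,11], 1 [15,12], 0 [18,13] — 8 values in the same relative order in both. dp[18][14] = 8 confirms this is the maximum.

8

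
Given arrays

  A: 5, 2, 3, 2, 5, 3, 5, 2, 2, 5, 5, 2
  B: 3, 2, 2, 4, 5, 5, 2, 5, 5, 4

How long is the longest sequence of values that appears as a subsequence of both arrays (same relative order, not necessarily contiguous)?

Let dp[i][j] be the LCS length of the first i values of A and the first j values of B. dp[i][j] = dp[i-1][j-1]+1 when the i-th and j-th values match, else max(dp[i-1][j], dp[i][j-1]).
    ·  3  2  2  4  5  5  2  5  5  4
 ·  0  0  0  0  0  0  0  0  0  0  0
 5  0  0  0  0  0  1  1  1  1  1  1
 2  0  0  1  1  1  1  1  2  2  2  2
 3  0  1  1  1  1  1  1  2  2  2  2
 2  0  1  2  2  2  2  2  2  2  2  2
 5  0  1  2  2  2  3  3  3  3  3  3
 3  0  1  2  2  2  3  3  3  3  3  3
 5  0  1  2  2  2  3  4  4  4  4  4
 2  0  1  2  3  3  3  4  5  5  5  5
 2  0  1  2  3  3  3  4  5  5  5  5
 5  0  1  2  3  3  4  4  5  6  6  6
 5  0  1  2  3  3  4  5  5  6  7  7
 2  0  1  2  3  3  4  5  6  6  7  7
dp[12][10] = 7. One LCS (by backtracking along matches): 2, 2, 5, 5, 2, 5, 5.

7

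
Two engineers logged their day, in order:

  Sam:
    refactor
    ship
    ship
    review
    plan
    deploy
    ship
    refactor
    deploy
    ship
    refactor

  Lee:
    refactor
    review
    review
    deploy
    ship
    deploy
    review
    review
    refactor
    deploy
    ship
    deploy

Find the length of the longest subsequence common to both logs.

7

One common subsequence of length 7: refactor (Sam #1, Lee #1) → review (Sam #4, Lee #3) → deploy (Sam #6, Lee #4) → ship (Sam #7, Lee #5) → refactor (Sam #8, Lee #9) → deploy (Sam #9, Lee #10) → ship (Sam #10, Lee #11), and the DP table's final entry dp[11][12] is also 7, so no common subsequence is longer.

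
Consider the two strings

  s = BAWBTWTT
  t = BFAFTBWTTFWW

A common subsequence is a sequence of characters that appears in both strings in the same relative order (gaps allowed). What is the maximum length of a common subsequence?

6

Pick B [1,1], then A [2,3], then B [4,6], then W [6,7], then T [7,8], then T [8,9]; all 6 characters appear in both, in order, and the DP table's final entry dp[8][12] is also 6, so no common subsequence is longer.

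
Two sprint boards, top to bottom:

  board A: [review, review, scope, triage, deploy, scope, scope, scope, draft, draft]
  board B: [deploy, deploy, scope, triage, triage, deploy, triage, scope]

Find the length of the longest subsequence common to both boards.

4

One common subsequence of length 4: scope [3,3]; then triage [4,5]; then deploy [5,6]; then scope [8,8], and the DP table's final entry dp[10][8] is also 4, so no common subsequence is longer.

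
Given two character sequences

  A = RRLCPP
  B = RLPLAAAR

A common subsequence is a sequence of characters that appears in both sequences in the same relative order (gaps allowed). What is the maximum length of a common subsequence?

One common subsequence of length 3: R (A #2, B #1), then L (A #3, B #2), then P (A #5, B #3). Since dp[6][8] = 3, nothing longer is possible.

3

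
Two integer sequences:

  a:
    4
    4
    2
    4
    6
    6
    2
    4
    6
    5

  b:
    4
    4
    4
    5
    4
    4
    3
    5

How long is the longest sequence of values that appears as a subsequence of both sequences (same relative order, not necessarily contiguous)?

Let dp[i][j] be the LCS length of the first i values of a and the first j values of b. dp[i][j] = dp[i-1][j-1]+1 when the i-th and j-th values match, else max(dp[i-1][j], dp[i][j-1]).
    ·  4  4  4  5  4  4  3  5
 ·  0  0  0  0  0  0  0  0  0
 4  0  1  1  1  1  1  1  1  1
 4  0  1  2  2  2  2  2  2  2
 2  0  1  2  2  2  2  2  2  2
 4  0  1  2  3  3  3  3  3  3
 6  0  1  2  3  3  3  3  3  3
 6  0  1  2  3  3  3  3  3  3
 2  0  1  2  3  3  3  3  3  3
 4  0  1  2  3  3  4  4  4  4
 6  0  1  2  3  3  4  4  4  4
 5  0  1  2  3  4  4  4  4  5
dp[10][8] = 5. One LCS (by backtracking along matches): 4, 4, 4, 4, 5.

5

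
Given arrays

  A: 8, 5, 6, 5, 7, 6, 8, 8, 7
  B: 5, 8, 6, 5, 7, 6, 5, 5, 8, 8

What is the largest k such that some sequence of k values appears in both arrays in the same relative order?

Let dp[i][j] be the LCS length of the first i values of A and the first j values of B. dp[i][j] = dp[i-1][j-1]+1 when the i-th and j-th values match, else max(dp[i-1][j], dp[i][j-1]).
    ·  5  8  6  5  7  6  5  5  8  8
 ·  0  0  0  0  0  0  0  0  0  0  0
 8  0  0  1  1  1  1  1  1  1  1  1
 5  0  1  1  1  2  2  2  2  2  2  2
 6  0  1  1  2  2  2  3  3  3  3  3
 5  0  1  1  2  3  3  3  4  4  4  4
 7  0  1  1  2  3  4  4  4  4  4  4
 6  0  1  1  2  3  4  5  5  5  5  5
 8  0  1  2  2  3  4  5  5  5  6  6
 8  0  1  2  2  3  4  5  5  5  6  7
 7  0  1  2  2  3  4  5  5  5  6  7
dp[9][10] = 7. One LCS (by backtracking along matches): 8, 6, 5, 7, 6, 8, 8.

7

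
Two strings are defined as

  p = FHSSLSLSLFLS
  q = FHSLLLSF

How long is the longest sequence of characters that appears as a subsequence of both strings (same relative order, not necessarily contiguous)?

Let dp[i][j] be the LCS length of the first i characters of p and the first j characters of q. dp[i][j] = dp[i-1][j-1]+1 when the i-th and j-th characters match, else max(dp[i-1][j], dp[i][j-1]).
    ·  F  H  S  L  L  L  S  F
 ·  0  0  0  0  0  0  0  0  0
 F  0  1  1  1  1  1  1  1  1
 H  0  1  2  2  2  2  2  2  2
 S  0  1  2  3  3  3  3  3  3
 S  0  1  2  3  3  3  3  4  4
 L  0  1  2  3  4  4  4  4  4
 S  0  1  2  3  4  4  4  5  5
 L  0  1  2  3  4  5  5  5  5
 S  0  1  2  3  4  5  5  6  6
 L  0  1  2  3  4  5  6  6  6
 F  0  1  2  3  4  5  6  6  7
 L  0  1  2  3  4  5  6  6  7
 S  0  1  2  3  4  5  6  7  7
dp[12][8] = 7. One LCS (by backtracking along matches): FHSLLSF.

7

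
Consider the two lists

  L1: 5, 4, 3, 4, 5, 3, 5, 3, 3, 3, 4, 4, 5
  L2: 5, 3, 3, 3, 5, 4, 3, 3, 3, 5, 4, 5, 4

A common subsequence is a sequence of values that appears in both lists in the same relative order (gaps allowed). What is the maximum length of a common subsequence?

9

Taking 5 [1,1], then 3 [3,3], then 3 [6,4], then 5 [7,5], then 3 [8,7], then 3 [9,8], then 3 [10,9], then 4 [11,11], then 4 [12,13] gives a common subsequence of length 9. The LCS DP gives dp[13][13] = 9, so this is optimal.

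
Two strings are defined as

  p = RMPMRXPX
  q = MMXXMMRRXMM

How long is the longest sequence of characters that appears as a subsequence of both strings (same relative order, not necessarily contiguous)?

Pick M [2,5], M [4,6], R [5,8], X [6,9]; all 4 characters appear in both, in order. Since dp[8][11] = 4, nothing longer is possible.

4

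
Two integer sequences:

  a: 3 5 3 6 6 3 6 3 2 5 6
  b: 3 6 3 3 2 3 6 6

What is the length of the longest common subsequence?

6

Match 3 at a[3]=b[1], then 6 at a[5]=b[2], then 3 at a[6]=b[3], then 3 at a[8]=b[4], then 2 at a[9]=b[5], then 6 at a[11]=b[8] — 6 values in the same relative order in both. dp[11][8] = 6 confirms this is the maximum.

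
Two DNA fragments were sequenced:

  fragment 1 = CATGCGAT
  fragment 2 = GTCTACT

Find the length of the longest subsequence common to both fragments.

Let dp[i][j] be the LCS length of the first i bases of fragment 1 and the first j bases of fragment 2. dp[i][j] = dp[i-1][j-1]+1 when the i-th and j-th bases match, else max(dp[i-1][j], dp[i][j-1]).
    ·  G  T  C  T  A  C  T
 ·  0  0  0  0  0  0  0  0
 C  0  0  0  1  1  1  1  1
 A  0  0  0  1  1  2  2  2
 T  0  0  1  1  2  2  2  3
 G  0  1  1  1  2  2  2  3
 C  0  1  1  2  2  2  3  3
 G  0  1  1  2  2  2  3  3
 A  0  1  1  2  2  3  3  3
 T  0  1  2  2  3  3  3  4
dp[8][7] = 4. One LCS (by backtracking along matches): CACT.

4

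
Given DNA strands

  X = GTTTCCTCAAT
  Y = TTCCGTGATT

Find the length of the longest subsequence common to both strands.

Pick T (X #3, Y #1), then T (X #4, Y #2), then C (X #5, Y #3), then C (X #6, Y #4), then T (X #7, Y #6), then A (X #9, Y #8), then T (X #11, Y #10); all 7 bases appear in both, in order, and the DP table's final entry dp[11][10] is also 7, so no common subsequence is longer.

7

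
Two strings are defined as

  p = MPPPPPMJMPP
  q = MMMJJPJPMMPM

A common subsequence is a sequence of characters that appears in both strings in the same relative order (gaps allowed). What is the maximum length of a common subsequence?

6

One common subsequence of length 6: M [1,3] → P [2,6] → P [6,8] → M [7,9] → M [9,10] → P [10,11], and the DP table's final entry dp[11][12] is also 6, so no common subsequence is longer.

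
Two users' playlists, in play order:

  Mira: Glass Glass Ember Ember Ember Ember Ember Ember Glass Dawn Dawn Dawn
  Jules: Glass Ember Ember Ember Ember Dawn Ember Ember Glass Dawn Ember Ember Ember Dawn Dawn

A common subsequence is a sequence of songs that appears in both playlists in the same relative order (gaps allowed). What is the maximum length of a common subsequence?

Pick Glass [2,1] → Ember [3,2] → Ember [4,3] → Ember [5,4] → Ember [6,5] → Ember [7,7] → Ember [8,8] → Glass [9,9] → Dawn [10,10] → Dawn [11,14] → Dawn [12,15]; all 11 songs appear in both, in order. dp[12][15] = 11 confirms this is the maximum.

11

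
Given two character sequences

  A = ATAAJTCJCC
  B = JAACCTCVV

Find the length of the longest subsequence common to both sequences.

Taking A at A[3]=B[2]; then A at A[4]=B[3]; then C at A[7]=B[4]; then C at A[9]=B[5]; then C at A[10]=B[7] gives a common subsequence of length 5. dp[10][9] = 5 confirms this is the maximum.

5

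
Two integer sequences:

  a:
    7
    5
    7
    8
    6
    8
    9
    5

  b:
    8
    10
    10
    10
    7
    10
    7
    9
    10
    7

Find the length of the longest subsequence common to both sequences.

3

Pick 7 at a[1]=b[5]; then 7 at a[3]=b[7]; then 9 at a[7]=b[8]; all 3 values appear in both, in order. dp[8][10] = 3 confirms this is the maximum.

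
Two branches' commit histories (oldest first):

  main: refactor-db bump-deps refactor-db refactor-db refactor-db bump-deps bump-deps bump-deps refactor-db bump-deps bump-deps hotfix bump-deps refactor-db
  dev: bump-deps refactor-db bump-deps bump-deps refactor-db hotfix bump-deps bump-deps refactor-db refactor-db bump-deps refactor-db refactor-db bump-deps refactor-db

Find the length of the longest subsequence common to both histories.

One common subsequence of length 9: refactor-db (main #1, dev #2) → bump-deps (main #2, dev #4) → refactor-db (main #3, dev #5) → refactor-db (main #4, dev #9) → refactor-db (main #5, dev #10) → bump-deps (main #6, dev #11) → refactor-db (main #9, dev #13) → bump-deps (main #13, dev #14) → refactor-db (main #14, dev #15). The LCS DP gives dp[14][15] = 9, so this is optimal.

9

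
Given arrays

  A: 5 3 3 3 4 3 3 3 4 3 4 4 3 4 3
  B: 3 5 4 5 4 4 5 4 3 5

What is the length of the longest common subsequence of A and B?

6

Let dp[i][j] be the LCS length of the first i values of A and the first j values of B. dp[i][j] = dp[i-1][j-1]+1 when the i-th and j-th values match, else max(dp[i-1][j], dp[i][j-1]).
    ·  3  5  4  5  4  4  5  4  3  5
 ·  0  0  0  0  0  0  0  0  0  0  0
 5  0  0  1  1  1  1  1  1  1  1  1
 3  0  1  1  1  1  1  1  1  1  2  2
 3  0  1  1  1  1  1  1  1  1  2  2
 3  0  1  1  1  1  1  1  1  1  2  2
 4  0  1  1  2  2  2  2  2  2  2  2
 3  0  1  1  2  2  2  2  2  2  3  3
 3  0  1  1  2  2  2  2  2  2  3  3
 3  0  1  1  2  2  2  2  2  2  3  3
 4  0  1  1  2  2  3  3  3  3  3  3
 3  0  1  1  2  2  3  3  3  3  4  4
 4  0  1  1  2  2  3  4  4  4  4  4
 4  0  1  1  2  2  3  4  4  5  5  5
 3  0  1  1  2  2  3  4  4  5  6  6
 4  0  1  1  2  2  3  4  4  5  6  6
 3  0  1  1  2  2  3  4  4  5  6  6
dp[15][10] = 6. One LCS (by backtracking along matches): 5, 4, 4, 4, 4, 3.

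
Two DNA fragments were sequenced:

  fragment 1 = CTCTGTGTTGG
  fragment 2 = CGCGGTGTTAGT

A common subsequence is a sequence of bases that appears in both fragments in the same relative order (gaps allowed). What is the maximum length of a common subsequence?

Pick C (fragment 1 #1, fragment 2 #1), then C (fragment 1 #3, fragment 2 #3), then G (fragment 1 #5, fragment 2 #5), then T (fragment 1 #6, fragment 2 #6), then G (fragment 1 #7, fragment 2 #7), then T (fragment 1 #8, fragment 2 #8), then T (fragment 1 #9, fragment 2 #9), then G (fragment 1 #10, fragment 2 #11); all 8 bases appear in both, in order. The LCS DP gives dp[11][12] = 8, so this is optimal.

8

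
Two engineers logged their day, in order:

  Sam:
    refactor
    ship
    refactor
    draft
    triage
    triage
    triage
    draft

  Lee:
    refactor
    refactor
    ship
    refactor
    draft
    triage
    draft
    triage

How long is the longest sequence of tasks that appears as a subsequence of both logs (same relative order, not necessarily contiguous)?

Match refactor at Sam[1]=Lee[2], ship at Sam[2]=Lee[3], refactor at Sam[3]=Lee[4], draft at Sam[4]=Lee[5], triage at Sam[5]=Lee[6], triage at Sam[7]=Lee[8] — 6 tasks in the same relative order in both. dp[8][8] = 6 confirms this is the maximum.

6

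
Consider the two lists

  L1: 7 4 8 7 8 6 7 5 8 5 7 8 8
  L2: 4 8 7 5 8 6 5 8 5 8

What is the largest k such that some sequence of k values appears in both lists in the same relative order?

9

Let dp[i][j] be the LCS length of the first i values of L1 and the first j values of L2. dp[i][j] = dp[i-1][j-1]+1 when the i-th and j-th values match, else max(dp[i-1][j], dp[i][j-1]).
    ·  4  8  7  5  8  6  5  8  5  8
 ·  0  0  0  0  0  0  0  0  0  0  0
 7  0  0  0  1  1  1  1  1  1  1  1
 4  0  1  1  1  1  1  1  1  1  1  1
 8  0  1  2  2  2  2  2  2  2  2  2
 7  0  1  2  3  3  3  3  3  3  3  3
 8  0  1  2  3  3  4  4  4  4  4  4
 6  0  1  2  3  3  4  5  5  5  5  5
 7  0  1  2  3  3  4  5  5  5  5  5
 5  0  1  2  3  4  4  5  6  6  6  6
 8  0  1  2  3  4  5  5  6  7  7  7
 5  0  1  2  3  4  5  5  6  7  8  8
 7  0  1  2  3  4  5  5  6  7  8  8
 8  0  1  2  3  4  5  5  6  7  8  9
 8  0  1  2  3  4  5  5  6  7  8  9
dp[13][10] = 9. One LCS (by backtracking along matches): 4, 8, 7, 8, 6, 5, 8, 5, 8.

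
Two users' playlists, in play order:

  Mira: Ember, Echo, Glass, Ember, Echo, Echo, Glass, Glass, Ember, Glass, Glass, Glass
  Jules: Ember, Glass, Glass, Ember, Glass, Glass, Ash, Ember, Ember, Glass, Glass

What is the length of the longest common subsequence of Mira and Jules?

Match Ember at Mira[1]=Jules[1]; then Glass at Mira[3]=Jules[3]; then Ember at Mira[4]=Jules[4]; then Glass at Mira[7]=Jules[5]; then Glass at Mira[8]=Jules[6]; then Ember at Mira[9]=Jules[9]; then Glass at Mira[11]=Jules[10]; then Glass at Mira[12]=Jules[11] — 8 songs in the same relative order in both, and the DP table's final entry dp[12][11] is also 8, so no common subsequence is longer.

8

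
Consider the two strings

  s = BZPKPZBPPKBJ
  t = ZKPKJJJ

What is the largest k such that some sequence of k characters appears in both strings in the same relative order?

5

Pick Z at s[2]=t[1]; then K at s[4]=t[2]; then P at s[9]=t[3]; then K at s[10]=t[4]; then J at s[12]=t[7]; all 5 characters appear in both, in order. The LCS DP gives dp[12][7] = 5, so this is optimal.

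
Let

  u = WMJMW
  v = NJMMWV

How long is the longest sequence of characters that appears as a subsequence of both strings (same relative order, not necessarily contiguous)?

Taking M at u[2]=v[3]; then M at u[4]=v[4]; then W at u[5]=v[5] gives a common subsequence of length 3. Since dp[5][6] = 3, nothing longer is possible.

3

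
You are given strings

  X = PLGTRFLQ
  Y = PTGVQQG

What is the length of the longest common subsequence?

Let dp[i][j] be the LCS length of the first i characters of X and the first j characters of Y. dp[i][j] = dp[i-1][j-1]+1 when the i-th and j-th characters match, else max(dp[i-1][j], dp[i][j-1]).
    ·  P  T  G  V  Q  Q  G
 ·  0  0  0  0  0  0  0  0
 P  0  1  1  1  1  1  1  1
 L  0  1  1  1  1  1  1  1
 G  0  1  1  2  2  2  2  2
 T  0  1  2  2  2  2  2  2
 R  0  1  2  2  2  2  2  2
 F  0  1  2  2  2  2  2  2
 L  0  1  2  2  2  2  2  2
 Q  0  1  2  2  2  3  3  3
dp[8][7] = 3. One LCS (by backtracking along matches): PGQ.

3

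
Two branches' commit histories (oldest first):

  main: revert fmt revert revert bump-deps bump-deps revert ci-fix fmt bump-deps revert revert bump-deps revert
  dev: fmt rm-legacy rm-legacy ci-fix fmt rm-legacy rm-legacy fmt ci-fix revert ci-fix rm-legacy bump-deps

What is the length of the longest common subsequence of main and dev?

5

Match fmt (main #2, dev #1); then ci-fix (main #8, dev #4); then fmt (main #9, dev #8); then revert (main #11, dev #10); then bump-deps (main #13, dev #13) — 5 commits in the same relative order in both. dp[14][13] = 5 confirms this is the maximum.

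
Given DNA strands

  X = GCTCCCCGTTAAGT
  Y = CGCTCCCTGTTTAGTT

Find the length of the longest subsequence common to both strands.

12

Match G (X #1, Y #2), C (X #2, Y #3), T (X #3, Y #4), C (X #4, Y #5), C (X #5, Y #6), C (X #6, Y #7), G (X #8, Y #9), T (X #9, Y #11), T (X #10, Y #12), A (X #12, Y #13), G (X #13, Y #14), T (X #14, Y #16) — 12 bases in the same relative order in both. dp[14][16] = 12 confirms this is the maximum.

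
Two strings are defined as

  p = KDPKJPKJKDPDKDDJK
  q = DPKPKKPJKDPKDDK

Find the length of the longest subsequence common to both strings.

Pick D at p[2]=q[1]; then P at p[3]=q[2]; then K at p[4]=q[3]; then P at p[6]=q[4]; then K at p[7]=q[6]; then J at p[8]=q[8]; then K at p[9]=q[9]; then D at p[10]=q[10]; then P at p[11]=q[11]; then K at p[13]=q[12]; then D at p[14]=q[13]; then D at p[15]=q[14]; then K at p[17]=q[15]; all 13 characters appear in both, in order. dp[17][15] = 13 confirms this is the maximum.

13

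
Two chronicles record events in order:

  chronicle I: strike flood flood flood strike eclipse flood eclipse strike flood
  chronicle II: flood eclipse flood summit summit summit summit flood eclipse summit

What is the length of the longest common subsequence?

4

Pick flood (chronicle I #2, chronicle II #1), flood (chronicle I #3, chronicle II #3), flood (chronicle I #4, chronicle II #8), eclipse (chronicle I #6, chronicle II #9); all 4 events appear in both, in order. dp[10][10] = 4 confirms this is the maximum.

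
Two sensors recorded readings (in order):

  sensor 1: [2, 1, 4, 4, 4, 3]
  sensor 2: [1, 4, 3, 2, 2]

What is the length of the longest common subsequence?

3

Let dp[i][j] be the LCS length of the first i values of sensor 1 and the first j values of sensor 2. dp[i][j] = dp[i-1][j-1]+1 when the i-th and j-th values match, else max(dp[i-1][j], dp[i][j-1]).
    ·  1  4  3  2  2
 ·  0  0  0  0  0  0
 2  0  0  0  0  1  1
 1  0  1  1  1  1  1
 4  0  1  2  2  2  2
 4  0  1  2  2  2  2
 4  0  1  2  2  2  2
 3  0  1  2  3  3  3
dp[6][5] = 3. One LCS (by backtracking along matches): 1, 4, 3.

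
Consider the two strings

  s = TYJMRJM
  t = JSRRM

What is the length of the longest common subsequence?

3

Let dp[i][j] be the LCS length of the first i characters of s and the first j characters of t. dp[i][j] = dp[i-1][j-1]+1 when the i-th and j-th characters match, else max(dp[i-1][j], dp[i][j-1]).
    ·  J  S  R  R  M
 ·  0  0  0  0  0  0
 T  0  0  0  0  0  0
 Y  0  0  0  0  0  0
 J  0  1  1  1  1  1
 M  0  1  1  1  1  2
 R  0  1  1  2  2  2
 J  0  1  1  2  2  2
 M  0  1  1  2  2  3
dp[7][5] = 3. One LCS (by backtracking along matches): JRM.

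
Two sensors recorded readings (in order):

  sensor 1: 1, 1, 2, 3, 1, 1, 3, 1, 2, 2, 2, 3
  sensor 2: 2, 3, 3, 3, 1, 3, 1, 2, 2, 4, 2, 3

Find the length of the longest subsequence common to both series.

Match 2 (sensor 1 #3, sensor 2 #1), then 3 (sensor 1 #4, sensor 2 #4), then 1 (sensor 1 #6, sensor 2 #5), then 3 (sensor 1 #7, sensor 2 #6), then 1 (sensor 1 #8, sensor 2 #7), then 2 (sensor 1 #9, sensor 2 #8), then 2 (sensor 1 #10, sensor 2 #9), then 2 (sensor 1 #11, sensor 2 #11), then 3 (sensor 1 #12, sensor 2 #12) — 9 values in the same relative order in both. Since dp[12][12] = 9, nothing longer is possible.

9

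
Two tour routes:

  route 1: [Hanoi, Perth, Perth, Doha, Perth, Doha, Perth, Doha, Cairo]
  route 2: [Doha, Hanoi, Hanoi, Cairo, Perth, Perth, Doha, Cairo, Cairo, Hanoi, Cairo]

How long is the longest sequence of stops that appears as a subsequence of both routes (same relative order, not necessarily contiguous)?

5

Taking Hanoi [1,3], Perth [2,5], Perth [3,6], Doha [4,7], Cairo [9,11] gives a common subsequence of length 5. dp[9][11] = 5 confirms this is the maximum.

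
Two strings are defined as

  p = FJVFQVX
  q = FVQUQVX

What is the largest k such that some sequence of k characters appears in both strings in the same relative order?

5

Let dp[i][j] be the LCS length of the first i characters of p and the first j characters of q. dp[i][j] = dp[i-1][j-1]+1 when the i-th and j-th characters match, else max(dp[i-1][j], dp[i][j-1]).
    ·  F  V  Q  U  Q  V  X
 ·  0  0  0  0  0  0  0  0
 F  0  1  1  1  1  1  1  1
 J  0  1  1  1  1  1  1  1
 V  0  1  2  2  2  2  2  2
 F  0  1  2  2  2  2  2  2
 Q  0  1  2  3  3  3  3  3
 V  0  1  2  3  3  3  4  4
 X  0  1  2  3  3  3  4  5
dp[7][7] = 5. One LCS (by backtracking along matches): FVQVX.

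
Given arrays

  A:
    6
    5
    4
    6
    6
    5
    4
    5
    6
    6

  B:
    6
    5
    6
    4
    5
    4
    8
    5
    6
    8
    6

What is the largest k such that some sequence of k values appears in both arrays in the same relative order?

8

Let dp[i][j] be the LCS length of the first i values of A and the first j values of B. dp[i][j] = dp[i-1][j-1]+1 when the i-th and j-th values match, else max(dp[i-1][j], dp[i][j-1]).
    ·  6  5  6  4  5  4  8  5  6  8  6
 ·  0  0  0  0  0  0  0  0  0  0  0  0
 6  0  1  1  1  1  1  1  1  1  1  1  1
 5  0  1  2  2  2  2  2  2  2  2  2  2
 4  0  1  2  2  3  3  3  3  3  3  3  3
 6  0  1  2  3  3  3  3  3  3  4  4  4
 6  0  1  2  3  3  3  3  3  3  4  4  5
 5  0  1  2  3  3  4  4  4  4  4  4  5
 4  0  1  2  3  4  4  5  5  5  5  5  5
 5  0  1  2  3  4  5  5  5  6  6  6  6
 6  0  1  2  3  4  5  5  5  6  7  7  7
 6  0  1  2  3  4  5  5  5  6  7  7  8
dp[10][11] = 8. One LCS (by backtracking along matches): 6, 5, 4, 5, 4, 5, 6, 6.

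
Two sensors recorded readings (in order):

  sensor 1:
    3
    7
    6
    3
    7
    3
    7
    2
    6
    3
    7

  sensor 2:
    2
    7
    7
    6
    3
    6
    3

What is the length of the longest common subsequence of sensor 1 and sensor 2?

5

Taking 7 (sensor 1 #2, sensor 2 #3); then 6 (sensor 1 #3, sensor 2 #4); then 3 (sensor 1 #6, sensor 2 #5); then 6 (sensor 1 #9, sensor 2 #6); then 3 (sensor 1 #10, sensor 2 #7) gives a common subsequence of length 5. Since dp[11][7] = 5, nothing longer is possible.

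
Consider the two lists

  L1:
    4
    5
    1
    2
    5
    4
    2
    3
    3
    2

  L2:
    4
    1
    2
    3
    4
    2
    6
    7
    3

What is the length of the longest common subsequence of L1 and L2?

6

One common subsequence of length 6: 4 (L1 #1, L2 #1); then 1 (L1 #3, L2 #2); then 2 (L1 #4, L2 #3); then 4 (L1 #6, L2 #5); then 2 (L1 #7, L2 #6); then 3 (L1 #9, L2 #9). Since dp[10][9] = 6, nothing longer is possible.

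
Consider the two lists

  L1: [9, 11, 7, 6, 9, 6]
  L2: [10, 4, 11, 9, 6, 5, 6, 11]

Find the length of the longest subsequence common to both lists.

Match 9 at L1[1]=L2[4], 6 at L1[4]=L2[5], 6 at L1[6]=L2[7] — 3 values in the same relative order in both. The LCS DP gives dp[6][8] = 3, so this is optimal.

3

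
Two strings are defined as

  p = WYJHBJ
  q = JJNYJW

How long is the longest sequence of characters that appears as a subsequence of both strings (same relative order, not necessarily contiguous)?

2

Pick Y [2,4], then J [3,5]; all 2 characters appear in both, in order. Since dp[6][6] = 2, nothing longer is possible.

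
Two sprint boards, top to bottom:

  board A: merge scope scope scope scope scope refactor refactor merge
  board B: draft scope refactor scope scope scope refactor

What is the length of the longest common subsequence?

5

Pick scope [2,2], scope [4,4], scope [5,5], scope [6,6], refactor [8,7]; all 5 tasks appear in both, in order. The LCS DP gives dp[9][7] = 5, so this is optimal.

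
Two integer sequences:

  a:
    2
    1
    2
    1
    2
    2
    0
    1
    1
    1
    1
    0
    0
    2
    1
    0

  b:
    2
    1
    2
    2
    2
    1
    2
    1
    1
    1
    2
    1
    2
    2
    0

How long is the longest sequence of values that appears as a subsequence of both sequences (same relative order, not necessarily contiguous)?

12

One common subsequence of length 12: 2 (a #1, b #1), 1 (a #2, b #2), 2 (a #3, b #3), 2 (a #5, b #4), 2 (a #6, b #5), 1 (a #8, b #6), 1 (a #9, b #8), 1 (a #10, b #9), 1 (a #11, b #10), 2 (a #14, b #11), 1 (a #15, b #12), 0 (a #16, b #15). The LCS DP gives dp[16][15] = 12, so this is optimal.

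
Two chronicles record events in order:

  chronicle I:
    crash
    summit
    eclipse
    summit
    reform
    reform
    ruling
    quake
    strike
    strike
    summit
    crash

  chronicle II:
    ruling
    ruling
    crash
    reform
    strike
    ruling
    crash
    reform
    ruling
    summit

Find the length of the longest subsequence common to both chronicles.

Taking crash [1,3]; then reform [5,4]; then reform [6,8]; then ruling [7,9]; then summit [11,10] gives a common subsequence of length 5. dp[12][10] = 5 confirms this is the maximum.

5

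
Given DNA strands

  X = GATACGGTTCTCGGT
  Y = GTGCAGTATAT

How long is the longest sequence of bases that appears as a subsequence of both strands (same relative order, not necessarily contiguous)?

One common subsequence of length 7: G [1,1], T [3,2], A [4,5], G [7,6], T [8,7], T [9,9], T [15,11], and the DP table's final entry dp[15][11] is also 7, so no common subsequence is longer.

7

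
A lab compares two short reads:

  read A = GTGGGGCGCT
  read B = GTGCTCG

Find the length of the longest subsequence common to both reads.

One common subsequence of length 5: G at read A[1]=read B[1]; then T at read A[2]=read B[2]; then G at read A[3]=read B[3]; then C at read A[7]=read B[6]; then G at read A[8]=read B[7]. Since dp[10][7] = 5, nothing longer is possible.

5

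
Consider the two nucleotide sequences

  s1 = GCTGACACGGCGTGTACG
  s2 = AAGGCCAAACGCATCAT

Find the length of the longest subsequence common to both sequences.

9

One common subsequence of length 9: G at s1[1]=s2[4], then C at s1[2]=s2[6], then A at s1[5]=s2[8], then A at s1[7]=s2[9], then C at s1[8]=s2[10], then G at s1[10]=s2[11], then C at s1[11]=s2[12], then T at s1[13]=s2[14], then T at s1[15]=s2[17], and the DP table's final entry dp[18][17] is also 9, so no common subsequence is longer.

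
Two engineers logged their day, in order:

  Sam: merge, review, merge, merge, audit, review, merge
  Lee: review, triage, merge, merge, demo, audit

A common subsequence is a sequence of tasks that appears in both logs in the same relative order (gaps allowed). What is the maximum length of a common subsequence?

4

One common subsequence of length 4: review at Sam[2]=Lee[1] → merge at Sam[3]=Lee[3] → merge at Sam[4]=Lee[4] → audit at Sam[5]=Lee[6]. The LCS DP gives dp[7][6] = 4, so this is optimal.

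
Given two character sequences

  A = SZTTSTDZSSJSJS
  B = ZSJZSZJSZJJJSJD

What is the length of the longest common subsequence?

8

Taking S [1,2] → Z [2,4] → S [5,5] → Z [8,6] → S [9,8] → J [11,12] → S [12,13] → J [13,14] gives a common subsequence of length 8. dp[14][15] = 8 confirms this is the maximum.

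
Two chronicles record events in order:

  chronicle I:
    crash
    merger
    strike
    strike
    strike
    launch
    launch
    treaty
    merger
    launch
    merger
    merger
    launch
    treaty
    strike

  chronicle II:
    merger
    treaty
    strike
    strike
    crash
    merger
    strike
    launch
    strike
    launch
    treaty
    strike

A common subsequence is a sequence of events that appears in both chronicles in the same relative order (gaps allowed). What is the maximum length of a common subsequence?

8

Match merger at chronicle I[2]=chronicle II[1], strike at chronicle I[3]=chronicle II[3], strike at chronicle I[4]=chronicle II[4], strike at chronicle I[5]=chronicle II[7], launch at chronicle I[6]=chronicle II[8], launch at chronicle I[13]=chronicle II[10], treaty at chronicle I[14]=chronicle II[11], strike at chronicle I[15]=chronicle II[12] — 8 events in the same relative order in both. Since dp[15][12] = 8, nothing longer is possible.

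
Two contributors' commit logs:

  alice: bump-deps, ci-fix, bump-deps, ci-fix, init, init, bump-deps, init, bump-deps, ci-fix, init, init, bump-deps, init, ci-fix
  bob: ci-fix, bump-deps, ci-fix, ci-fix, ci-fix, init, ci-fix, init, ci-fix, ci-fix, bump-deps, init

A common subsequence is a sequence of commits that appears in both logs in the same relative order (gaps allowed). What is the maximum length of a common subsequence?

8

One common subsequence of length 8: bump-deps [1,2]; then ci-fix [2,4]; then ci-fix [4,5]; then init [5,6]; then init [6,8]; then ci-fix [10,10]; then bump-deps [13,11]; then init [14,12]. The LCS DP gives dp[15][12] = 8, so this is optimal.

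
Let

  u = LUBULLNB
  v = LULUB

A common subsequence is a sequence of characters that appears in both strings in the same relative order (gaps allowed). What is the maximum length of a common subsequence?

4

Pick L at u[1]=v[1], U at u[2]=v[2], U at u[4]=v[4], B at u[8]=v[5]; all 4 characters appear in both, in order. The LCS DP gives dp[8][5] = 4, so this is optimal.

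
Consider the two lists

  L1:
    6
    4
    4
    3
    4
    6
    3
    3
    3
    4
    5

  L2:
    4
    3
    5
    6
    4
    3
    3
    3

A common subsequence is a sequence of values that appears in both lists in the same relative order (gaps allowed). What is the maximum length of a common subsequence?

6

Pick 4 [3,1], then 3 [4,2], then 4 [5,5], then 3 [7,6], then 3 [8,7], then 3 [9,8]; all 6 values appear in both, in order. Since dp[11][8] = 6, nothing longer is possible.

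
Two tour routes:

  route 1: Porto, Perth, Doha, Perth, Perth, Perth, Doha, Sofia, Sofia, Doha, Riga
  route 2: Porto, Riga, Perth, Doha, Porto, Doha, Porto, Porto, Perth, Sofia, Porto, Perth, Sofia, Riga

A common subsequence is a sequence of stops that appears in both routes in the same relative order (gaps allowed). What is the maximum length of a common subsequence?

One common subsequence of length 7: Porto (route 1 #1, route 2 #1) → Perth (route 1 #2, route 2 #3) → Doha (route 1 #3, route 2 #6) → Perth (route 1 #4, route 2 #9) → Perth (route 1 #6, route 2 #12) → Sofia (route 1 #9, route 2 #13) → Riga (route 1 #11, route 2 #14). Since dp[11][14] = 7, nothing longer is possible.

7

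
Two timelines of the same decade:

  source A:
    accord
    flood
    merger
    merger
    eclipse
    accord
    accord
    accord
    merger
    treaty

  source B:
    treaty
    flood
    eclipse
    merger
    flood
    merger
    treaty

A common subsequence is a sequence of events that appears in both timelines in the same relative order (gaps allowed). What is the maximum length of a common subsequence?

4

Pick flood (source A #2, source B #2), then merger (source A #3, source B #4), then merger (source A #9, source B #6), then treaty (source A #10, source B #7); all 4 events appear in both, in order. The LCS DP gives dp[10][7] = 4, so this is optimal.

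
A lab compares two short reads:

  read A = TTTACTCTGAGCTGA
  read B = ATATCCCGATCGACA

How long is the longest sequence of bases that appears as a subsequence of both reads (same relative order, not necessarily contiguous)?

9

One common subsequence of length 9: T [1,2]; then T [2,4]; then A [4,9]; then T [6,10]; then C [7,11]; then G [9,12]; then A [10,13]; then C [12,14]; then A [15,15]. Since dp[15][15] = 9, nothing longer is possible.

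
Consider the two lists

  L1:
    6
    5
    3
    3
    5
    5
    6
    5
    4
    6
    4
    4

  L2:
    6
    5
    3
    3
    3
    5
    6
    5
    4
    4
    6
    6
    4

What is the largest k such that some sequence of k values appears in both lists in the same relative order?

One common subsequence of length 10: 6 [1,1], 5 [2,2], 3 [3,4], 3 [4,5], 5 [6,6], 6 [7,7], 5 [8,8], 4 [9,10], 6 [10,12], 4 [12,13]. dp[12][13] = 10 confirms this is the maximum.

10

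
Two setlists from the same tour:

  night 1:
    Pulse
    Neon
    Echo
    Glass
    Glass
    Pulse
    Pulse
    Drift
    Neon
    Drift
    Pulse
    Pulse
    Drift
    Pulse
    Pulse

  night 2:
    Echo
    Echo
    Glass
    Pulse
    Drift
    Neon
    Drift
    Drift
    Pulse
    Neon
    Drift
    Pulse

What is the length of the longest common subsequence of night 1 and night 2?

Pick Echo at night 1[3]=night 2[2] → Glass at night 1[5]=night 2[3] → Pulse at night 1[7]=night 2[4] → Drift at night 1[8]=night 2[5] → Neon at night 1[9]=night 2[6] → Drift at night 1[10]=night 2[8] → Pulse at night 1[11]=night 2[9] → Drift at night 1[13]=night 2[11] → Pulse at night 1[15]=night 2[12]; all 9 songs appear in both, in order, and the DP table's final entry dp[15][12] is also 9, so no common subsequence is longer.

9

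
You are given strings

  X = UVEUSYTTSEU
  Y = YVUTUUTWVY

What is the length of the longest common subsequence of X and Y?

4

Pick V [2,2], U [4,3], T [7,4], T [8,7]; all 4 characters appear in both, in order. Since dp[11][10] = 4, nothing longer is possible.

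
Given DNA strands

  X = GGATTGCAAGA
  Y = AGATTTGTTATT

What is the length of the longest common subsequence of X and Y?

Match G (X #2, Y #2); then A (X #3, Y #3); then T (X #4, Y #5); then T (X #5, Y #6); then G (X #6, Y #7); then A (X #8, Y #10) — 6 bases in the same relative order in both. Since dp[11][12] = 6, nothing longer is possible.

6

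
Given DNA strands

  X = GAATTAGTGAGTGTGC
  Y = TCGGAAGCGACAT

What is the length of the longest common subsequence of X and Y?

Match G [1,4], then A [3,5], then A [6,6], then G [7,7], then G [9,9], then A [10,12], then T [14,13] — 7 bases in the same relative order in both. The LCS DP gives dp[16][13] = 7, so this is optimal.

7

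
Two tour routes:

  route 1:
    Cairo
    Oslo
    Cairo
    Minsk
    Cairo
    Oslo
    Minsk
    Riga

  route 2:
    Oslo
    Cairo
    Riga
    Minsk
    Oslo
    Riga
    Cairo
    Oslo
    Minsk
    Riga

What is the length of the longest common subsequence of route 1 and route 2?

7

Pick Oslo (route 1 #2, route 2 #1), Cairo (route 1 #3, route 2 #2), Minsk (route 1 #4, route 2 #4), Cairo (route 1 #5, route 2 #7), Oslo (route 1 #6, route 2 #8), Minsk (route 1 #7, route 2 #9), Riga (route 1 #8, route 2 #10); all 7 stops appear in both, in order. Since dp[8][10] = 7, nothing longer is possible.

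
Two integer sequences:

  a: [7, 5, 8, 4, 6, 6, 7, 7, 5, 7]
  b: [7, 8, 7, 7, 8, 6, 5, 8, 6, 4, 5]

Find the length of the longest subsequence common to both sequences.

5

Match 7 [1,4], then 5 [2,7], then 8 [3,8], then 4 [4,10], then 5 [9,11] — 5 values in the same relative order in both, and the DP table's final entry dp[10][11] is also 5, so no common subsequence is longer.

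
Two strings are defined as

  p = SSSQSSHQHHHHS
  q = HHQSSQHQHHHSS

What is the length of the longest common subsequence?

Taking S [2,4]; then S [3,5]; then Q [4,6]; then H [7,7]; then Q [8,8]; then H [9,9]; then H [10,10]; then H [11,11]; then S [13,13] gives a common subsequence of length 9. The LCS DP gives dp[13][13] = 9, so this is optimal.

9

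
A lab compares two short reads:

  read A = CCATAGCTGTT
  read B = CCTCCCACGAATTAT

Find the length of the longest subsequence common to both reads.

Match C (read A #1, read B #1), C (read A #2, read B #2), T (read A #4, read B #3), A (read A #5, read B #7), G (read A #6, read B #9), T (read A #8, read B #12), T (read A #10, read B #13), T (read A #11, read B #15) — 8 bases in the same relative order in both, and the DP table's final entry dp[11][15] is also 8, so no common subsequence is longer.

8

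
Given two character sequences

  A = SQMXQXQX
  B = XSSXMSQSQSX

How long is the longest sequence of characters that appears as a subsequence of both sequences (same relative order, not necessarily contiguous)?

5

Let dp[i][j] be the LCS length of the first i characters of A and the first j characters of B. dp[i][j] = dp[i-1][j-1]+1 when the i-th and j-th characters match, else max(dp[i-1][j], dp[i][j-1]).
    ·  X  S  S  X  M  S  Q  S  Q  S  X
 ·  0  0  0  0  0  0  0  0  0  0  0  0
 S  0  0  1  1  1  1  1  1  1  1  1  1
 Q  0  0  1  1  1  1  1  2  2  2  2  2
 M  0  0  1  1  1  2  2  2  2  2  2  2
 X  0  1  1  1  2  2  2  2  2  2  2  3
 Q  0  1  1  1  2  2  2  3  3  3  3  3
 X  0  1  1  1  2  2  2  3  3  3  3  4
 Q  0  1  1  1  2  2  2  3  3  4  4  4
 X  0  1  1  1  2  2  2  3  3  4  4  5
dp[8][11] = 5. One LCS (by backtracking along matches): SMQQX.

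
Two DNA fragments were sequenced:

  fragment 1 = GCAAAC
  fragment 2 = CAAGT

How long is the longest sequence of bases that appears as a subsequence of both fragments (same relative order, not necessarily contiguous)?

Match C [2,1]; then A [3,2]; then A [4,3] — 3 bases in the same relative order in both. The LCS DP gives dp[6][5] = 3, so this is optimal.

3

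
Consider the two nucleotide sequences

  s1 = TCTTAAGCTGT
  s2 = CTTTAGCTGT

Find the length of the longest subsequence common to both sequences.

9

Match T at s1[1]=s2[2]; then T at s1[3]=s2[3]; then T at s1[4]=s2[4]; then A at s1[6]=s2[5]; then G at s1[7]=s2[6]; then C at s1[8]=s2[7]; then T at s1[9]=s2[8]; then G at s1[10]=s2[9]; then T at s1[11]=s2[10] — 9 bases in the same relative order in both. dp[11][10] = 9 confirms this is the maximum.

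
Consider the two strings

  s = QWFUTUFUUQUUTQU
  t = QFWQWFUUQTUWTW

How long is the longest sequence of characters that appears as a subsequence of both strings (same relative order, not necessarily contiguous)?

8

Match Q at s[1]=t[4]; then W at s[2]=t[5]; then F at s[7]=t[6]; then U at s[8]=t[7]; then U at s[9]=t[8]; then Q at s[10]=t[9]; then U at s[11]=t[11]; then T at s[13]=t[13] — 8 characters in the same relative order in both. dp[15][14] = 8 confirms this is the maximum.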